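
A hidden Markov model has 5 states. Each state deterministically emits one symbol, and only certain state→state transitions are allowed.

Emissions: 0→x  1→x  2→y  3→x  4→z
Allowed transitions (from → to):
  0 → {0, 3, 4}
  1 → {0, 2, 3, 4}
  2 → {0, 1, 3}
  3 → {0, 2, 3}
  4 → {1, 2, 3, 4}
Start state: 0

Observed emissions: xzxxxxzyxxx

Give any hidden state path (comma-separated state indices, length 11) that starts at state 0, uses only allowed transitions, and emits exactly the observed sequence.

  t0 'x' -> {0,1,3}, take 0 (start)
  t1 'z' -> {4}, take 4 (0->4 ok)
  t2 'x' -> {0,1,3}, take 3 (4->3 ok)
  t3 'x' -> {0,1,3}, take 0 (3->0 ok)
  t4 'x' -> {0,1,3}, take 3 (0->3 ok)
  t5 'x' -> {0,1,3}, take 0 (3->0 ok)
  t6 'z' -> {4}, take 4 (0->4 ok)
  t7 'y' -> {2}, take 2 (4->2 ok)
  t8 'x' -> {0,1,3}, take 3 (2->3 ok)
  t9 'x' -> {0,1,3}, take 0 (3->0 ok)
  t10 'x' -> {0,1,3}, take 3 (0->3 ok)

0,4,3,0,3,0,4,2,3,0,3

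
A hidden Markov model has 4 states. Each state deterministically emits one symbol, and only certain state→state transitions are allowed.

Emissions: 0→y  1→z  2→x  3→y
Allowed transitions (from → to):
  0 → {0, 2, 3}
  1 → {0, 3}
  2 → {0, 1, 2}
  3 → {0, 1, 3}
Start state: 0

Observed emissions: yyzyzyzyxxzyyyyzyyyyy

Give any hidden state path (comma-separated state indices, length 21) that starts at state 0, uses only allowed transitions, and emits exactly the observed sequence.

0,3,1,3,1,3,1,0,2,2,1,3,0,0,3,1,3,0,3,0,0

  0: obs=y cand={0,3} pick 0 [start]
  1: obs=y cand={0,3} pick 3 [0->3 ok]
  2: obs=z cand={1} pick 1 [3->1 ok]
  3: obs=y cand={0,3} pick 3 [1->3 ok]
  4: obs=z cand={1} pick 1 [3->1 ok]
  5: obs=y cand={0,3} pick 3 [1->3 ok]
  6: obs=z cand={1} pick 1 [3->1 ok]
  7: obs=y cand={0,3} pick 0 [1->0 ok]
  8: obs=x cand={2} pick 2 [0->2 ok]
  9: obs=x cand={2} pick 2 [2->2 ok]
  10: obs=z cand={1} pick 1 [2->1 ok]
  11: obs=y cand={0,3} pick 3 [1->3 ok]
  12: obs=y cand={0,3} pick 0 [3->0 ok]
  13: obs=y cand={0,3} pick 0 [0->0 ok]
  14: obs=y cand={0,3} pick 3 [0->3 ok]
  15: obs=z cand={1} pick 1 [3->1 ok]
  16: obs=y cand={0,3} pick 3 [1->3 ok]
  17: obs=y cand={0,3} pick 0 [3->0 ok]
  18: obs=y cand={0,3} pick 3 [0->3 ok]
  19: obs=y cand={0,3} pick 0 [3->0 ok]
  20: obs=y cand={0,3} pick 0 [0->0 ok]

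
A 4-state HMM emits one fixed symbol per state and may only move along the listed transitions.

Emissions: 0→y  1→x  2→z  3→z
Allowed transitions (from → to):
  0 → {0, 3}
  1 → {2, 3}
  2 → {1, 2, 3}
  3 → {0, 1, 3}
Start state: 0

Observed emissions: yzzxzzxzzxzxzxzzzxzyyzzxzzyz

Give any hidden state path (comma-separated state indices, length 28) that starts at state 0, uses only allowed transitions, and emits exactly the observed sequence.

0,3,3,1,2,2,1,2,2,1,2,1,2,1,2,3,3,1,3,0,0,3,3,1,3,3,0,3

  pos 0: y in {0}, choose 0; start
  pos 1: z in {2,3}, choose 3; 0->3 ok
  pos 2: z in {2,3}, choose 3; 3->3 ok
  pos 3: x in {1}, choose 1; 3->1 ok
  pos 4: z in {2,3}, choose 2; 1->2 ok
  pos 5: z in {2,3}, choose 2; 2->2 ok
  pos 6: x in {1}, choose 1; 2->1 ok
  pos 7: z in {2,3}, choose 2; 1->2 ok
  pos 8: z in {2,3}, choose 2; 2->2 ok
  pos 9: x in {1}, choose 1; 2->1 ok
  pos 10: z in {2,3}, choose 2; 1->2 ok
  pos 11: x in {1}, choose 1; 2->1 ok
  pos 12: z in {2,3}, choose 2; 1->2 ok
  pos 13: x in {1}, choose 1; 2->1 ok
  pos 14: z in {2,3}, choose 2; 1->2 ok
  pos 15: z in {2,3}, choose 3; 2->3 ok
  pos 16: z in {2,3}, choose 3; 3->3 ok
  pos 17: x in {1}, choose 1; 3->1 ok
  pos 18: z in {2,3}, choose 3; 1->3 ok
  pos 19: y in {0}, choose 0; 3->0 ok
  pos 20: y in {0}, choose 0; 0->0 ok
  pos 21: z in {2,3}, choose 3; 0->3 ok
  pos 22: z in {2,3}, choose 3; 3->3 ok
  pos 23: x in {1}, choose 1; 3->1 ok
  pos 24: z in {2,3}, choose 3; 1->3 ok
  pos 25: z in {2,3}, choose 3; 3->3 ok
  pos 26: y in {0}, choose 0; 3->0 ok
  pos 27: z in {2,3}, choose 3; 0->3 ok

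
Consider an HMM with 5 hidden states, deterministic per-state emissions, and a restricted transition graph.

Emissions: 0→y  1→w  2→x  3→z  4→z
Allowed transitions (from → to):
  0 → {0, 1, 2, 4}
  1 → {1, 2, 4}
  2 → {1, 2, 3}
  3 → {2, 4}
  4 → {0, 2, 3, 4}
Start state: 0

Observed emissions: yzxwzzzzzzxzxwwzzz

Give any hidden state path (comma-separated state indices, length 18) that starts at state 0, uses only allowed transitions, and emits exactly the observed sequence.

  t0 'y' -> {0}, take 0 (start)
  t1 'z' -> {3,4}, take 4 (0->4 ok)
  t2 'x' -> {2}, take 2 (4->2 ok)
  t3 'w' -> {1}, take 1 (2->1 ok)
  t4 'z' -> {3,4}, take 4 (1->4 ok)
  t5 'z' -> {3,4}, take 4 (4->4 ok)
  t6 'z' -> {3,4}, take 3 (4->3 ok)
  t7 'z' -> {3,4}, take 4 (3->4 ok)
  t8 'z' -> {3,4}, take 4 (4->4 ok)
  t9 'z' -> {3,4}, take 3 (4->3 ok)
  t10 'x' -> {2}, take 2 (3->2 ok)
  t11 'z' -> {3,4}, take 3 (2->3 ok)
  t12 'x' -> {2}, take 2 (3->2 ok)
  t13 'w' -> {1}, take 1 (2->1 ok)
  t14 'w' -> {1}, take 1 (1->1 ok)
  t15 'z' -> {3,4}, take 4 (1->4 ok)
  t16 'z' -> {3,4}, take 4 (4->4 ok)
  t17 'z' -> {3,4}, take 3 (4->3 ok)

0,4,2,1,4,4,3,4,4,3,2,3,2,1,1,4,4,3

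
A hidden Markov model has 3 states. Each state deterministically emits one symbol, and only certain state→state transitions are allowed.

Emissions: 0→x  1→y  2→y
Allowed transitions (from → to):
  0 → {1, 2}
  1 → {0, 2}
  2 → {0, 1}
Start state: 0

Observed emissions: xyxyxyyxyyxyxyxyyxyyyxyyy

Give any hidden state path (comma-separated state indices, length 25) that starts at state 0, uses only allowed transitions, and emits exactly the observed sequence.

  pos 0: x in {0}, choose 0; start
  pos 1: y in {1,2}, choose 1; 0->1 ok
  pos 2: x in {0}, choose 0; 1->0 ok
  pos 3: y in {1,2}, choose 2; 0->2 ok
  pos 4: x in {0}, choose 0; 2->0 ok
  pos 5: y in {1,2}, choose 2; 0->2 ok
  pos 6: y in {1,2}, choose 1; 2->1 ok
  pos 7: x in {0}, choose 0; 1->0 ok
  pos 8: y in {1,2}, choose 2; 0->2 ok
  pos 9: y in {1,2}, choose 1; 2->1 ok
  pos 10: x in {0}, choose 0; 1->0 ok
  pos 11: y in {1,2}, choose 2; 0->2 ok
  pos 12: x in {0}, choose 0; 2->0 ok
  pos 13: y in {1,2}, choose 1; 0->1 ok
  pos 14: x in {0}, choose 0; 1->0 ok
  pos 15: y in {1,2}, choose 2; 0->2 ok
  pos 16: y in {1,2}, choose 1; 2->1 ok
  pos 17: x in {0}, choose 0; 1->0 ok
  pos 18: y in {1,2}, choose 1; 0->1 ok
  pos 19: y in {1,2}, choose 2; 1->2 ok
  pos 20: y in {1,2}, choose 1; 2->1 ok
  pos 21: x in {0}, choose 0; 1->0 ok
  pos 22: y in {1,2}, choose 2; 0->2 ok
  pos 23: y in {1,2}, choose 1; 2->1 ok
  pos 24: y in {1,2}, choose 2; 1->2 ok

0,1,0,2,0,2,1,0,2,1,0,2,0,1,0,2,1,0,1,2,1,0,2,1,2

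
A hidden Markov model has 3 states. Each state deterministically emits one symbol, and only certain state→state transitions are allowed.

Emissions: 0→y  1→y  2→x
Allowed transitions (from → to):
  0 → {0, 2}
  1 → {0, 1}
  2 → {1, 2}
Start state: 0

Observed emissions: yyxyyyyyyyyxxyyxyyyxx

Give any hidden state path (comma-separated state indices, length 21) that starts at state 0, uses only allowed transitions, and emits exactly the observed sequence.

  t0 'y' -> {0,1}, take 0 (start)
  t1 'y' -> {0,1}, take 0 (0->0 ok)
  t2 'x' -> {2}, take 2 (0->2 ok)
  t3 'y' -> {0,1}, take 1 (2->1 ok)
  t4 'y' -> {0,1}, take 1 (1->1 ok)
  t5 'y' -> {0,1}, take 1 (1->1 ok)
  t6 'y' -> {0,1}, take 1 (1->1 ok)
  t7 'y' -> {0,1}, take 1 (1->1 ok)
  t8 'y' -> {0,1}, take 1 (1->1 ok)
  t9 'y' -> {0,1}, take 0 (1->0 ok)
  t10 'y' -> {0,1}, take 0 (0->0 ok)
  t11 'x' -> {2}, take 2 (0->2 ok)
  t12 'x' -> {2}, take 2 (2->2 ok)
  t13 'y' -> {0,1}, take 1 (2->1 ok)
  t14 'y' -> {0,1}, take 0 (1->0 ok)
  t15 'x' -> {2}, take 2 (0->2 ok)
  t16 'y' -> {0,1}, take 1 (2->1 ok)
  t17 'y' -> {0,1}, take 1 (1->1 ok)
  t18 'y' -> {0,1}, take 0 (1->0 ok)
  t19 'x' -> {2}, take 2 (0->2 ok)
  t20 'x' -> {2}, take 2 (2->2 ok)

0,0,2,1,1,1,1,1,1,0,0,2,2,1,0,2,1,1,0,2,2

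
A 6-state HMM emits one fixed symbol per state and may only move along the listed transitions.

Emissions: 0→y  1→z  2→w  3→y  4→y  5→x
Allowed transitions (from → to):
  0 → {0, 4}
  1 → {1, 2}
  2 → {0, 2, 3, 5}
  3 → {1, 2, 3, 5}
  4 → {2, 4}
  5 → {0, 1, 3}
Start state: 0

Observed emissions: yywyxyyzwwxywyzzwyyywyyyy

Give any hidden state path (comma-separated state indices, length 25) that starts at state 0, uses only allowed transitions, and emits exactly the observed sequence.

0,4,2,3,5,3,3,1,2,2,5,3,2,3,1,1,2,3,3,3,2,0,0,4,4

  t0 'y' -> {0,3,4}, take 0 (start)
  t1 'y' -> {0,3,4}, take 4 (0->4 ok)
  t2 'w' -> {2}, take 2 (4->2 ok)
  t3 'y' -> {0,3,4}, take 3 (2->3 ok)
  t4 'x' -> {5}, take 5 (3->5 ok)
  t5 'y' -> {0,3,4}, take 3 (5->3 ok)
  t6 'y' -> {0,3,4}, take 3 (3->3 ok)
  t7 'z' -> {1}, take 1 (3->1 ok)
  t8 'w' -> {2}, take 2 (1->2 ok)
  t9 'w' -> {2}, take 2 (2->2 ok)
  t10 'x' -> {5}, take 5 (2->5 ok)
  t11 'y' -> {0,3,4}, take 3 (5->3 ok)
  t12 'w' -> {2}, take 2 (3->2 ok)
  t13 'y' -> {0,3,4}, take 3 (2->3 ok)
  t14 'z' -> {1}, take 1 (3->1 ok)
  t15 'z' -> {1}, take 1 (1->1 ok)
  t16 'w' -> {2}, take 2 (1->2 ok)
  t17 'y' -> {0,3,4}, take 3 (2->3 ok)
  t18 'y' -> {0,3,4}, take 3 (3->3 ok)
  t19 'y' -> {0,3,4}, take 3 (3->3 ok)
  t20 'w' -> {2}, take 2 (3->2 ok)
  t21 'y' -> {0,3,4}, take 0 (2->0 ok)
  t22 'y' -> {0,3,4}, take 0 (0->0 ok)
  t23 'y' -> {0,3,4}, take 4 (0->4 ok)
  t24 'y' -> {0,3,4}, take 4 (4->4 ok)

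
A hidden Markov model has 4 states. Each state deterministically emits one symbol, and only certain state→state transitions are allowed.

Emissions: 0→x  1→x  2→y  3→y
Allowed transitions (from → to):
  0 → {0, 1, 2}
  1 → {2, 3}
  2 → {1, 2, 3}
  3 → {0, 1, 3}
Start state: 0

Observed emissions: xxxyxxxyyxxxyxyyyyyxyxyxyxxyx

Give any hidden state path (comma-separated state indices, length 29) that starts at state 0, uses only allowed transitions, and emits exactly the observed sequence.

0,0,1,3,0,0,0,2,3,0,0,0,2,1,2,3,3,3,3,1,3,1,3,1,3,0,1,3,0

  0: obs=x cand={0,1} pick 0 [start]
  1: obs=x cand={0,1} pick 0 [0->0 ok]
  2: obs=x cand={0,1} pick 1 [0->1 ok]
  3: obs=y cand={2,3} pick 3 [1->3 ok]
  4: obs=x cand={0,1} pick 0 [3->0 ok]
  5: obs=x cand={0,1} pick 0 [0->0 ok]
  6: obs=x cand={0,1} pick 0 [0->0 ok]
  7: obs=y cand={2,3} pick 2 [0->2 ok]
  8: obs=y cand={2,3} pick 3 [2->3 ok]
  9: obs=x cand={0,1} pick 0 [3->0 ok]
  10: obs=x cand={0,1} pick 0 [0->0 ok]
  11: obs=x cand={0,1} pick 0 [0->0 ok]
  12: obs=y cand={2,3} pick 2 [0->2 ok]
  13: obs=x cand={0,1} pick 1 [2->1 ok]
  14: obs=y cand={2,3} pick 2 [1->2 ok]
  15: obs=y cand={2,3} pick 3 [2->3 ok]
  16: obs=y cand={2,3} pick 3 [3->3 ok]
  17: obs=y cand={2,3} pick 3 [3->3 ok]
  18: obs=y cand={2,3} pick 3 [3->3 ok]
  19: obs=x cand={0,1} pick 1 [3->1 ok]
  20: obs=y cand={2,3} pick 3 [1->3 ok]
  21: obs=x cand={0,1} pick 1 [3->1 ok]
  22: obs=y cand={2,3} pick 3 [1->3 ok]
  23: obs=x cand={0,1} pick 1 [3->1 ok]
  24: obs=y cand={2,3} pick 3 [1->3 ok]
  25: obs=x cand={0,1} pick 0 [3->0 ok]
  26: obs=x cand={0,1} pick 1 [0->1 ok]
  27: obs=y cand={2,3} pick 3 [1->3 ok]
  28: obs=x cand={0,1} pick 0 [3->0 ok]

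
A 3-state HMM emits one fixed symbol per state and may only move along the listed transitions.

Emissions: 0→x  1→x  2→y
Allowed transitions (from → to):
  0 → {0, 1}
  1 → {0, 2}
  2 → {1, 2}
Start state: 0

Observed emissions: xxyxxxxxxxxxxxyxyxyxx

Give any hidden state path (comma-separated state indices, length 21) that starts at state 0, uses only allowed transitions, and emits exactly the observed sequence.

  pos 0: x in {0,1}, choose 0; start
  pos 1: x in {0,1}, choose 1; 0->1 ok
  pos 2: y in {2}, choose 2; 1->2 ok
  pos 3: x in {0,1}, choose 1; 2->1 ok
  pos 4: x in {0,1}, choose 0; 1->0 ok
  pos 5: x in {0,1}, choose 0; 0->0 ok
  pos 6: x in {0,1}, choose 0; 0->0 ok
  pos 7: x in {0,1}, choose 1; 0->1 ok
  pos 8: x in {0,1}, choose 0; 1->0 ok
  pos 9: x in {0,1}, choose 0; 0->0 ok
  pos 10: x in {0,1}, choose 1; 0->1 ok
  pos 11: x in {0,1}, choose 0; 1->0 ok
  pos 12: x in {0,1}, choose 0; 0->0 ok
  pos 13: x in {0,1}, choose 1; 0->1 ok
  pos 14: y in {2}, choose 2; 1->2 ok
  pos 15: x in {0,1}, choose 1; 2->1 ok
  pos 16: y in {2}, choose 2; 1->2 ok
  pos 17: x in {0,1}, choose 1; 2->1 ok
  pos 18: y in {2}, choose 2; 1->2 ok
  pos 19: x in {0,1}, choose 1; 2->1 ok
  pos 20: x in {0,1}, choose 0; 1->0 ok

0,1,2,1,0,0,0,1,0,0,1,0,0,1,2,1,2,1,2,1,0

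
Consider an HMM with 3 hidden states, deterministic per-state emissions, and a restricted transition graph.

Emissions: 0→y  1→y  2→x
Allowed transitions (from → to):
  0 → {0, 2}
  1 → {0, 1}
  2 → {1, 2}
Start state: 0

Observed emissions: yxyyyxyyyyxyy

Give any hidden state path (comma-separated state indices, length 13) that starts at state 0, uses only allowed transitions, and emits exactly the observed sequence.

0,2,1,0,0,2,1,1,1,0,2,1,0

  t0 'y' -> {0,1}, take 0 (start)
  t1 'x' -> {2}, take 2 (0->2 ok)
  t2 'y' -> {0,1}, take 1 (2->1 ok)
  t3 'y' -> {0,1}, take 0 (1->0 ok)
  t4 'y' -> {0,1}, take 0 (0->0 ok)
  t5 'x' -> {2}, take 2 (0->2 ok)
  t6 'y' -> {0,1}, take 1 (2->1 ok)
  t7 'y' -> {0,1}, take 1 (1->1 ok)
  t8 'y' -> {0,1}, take 1 (1->1 ok)
  t9 'y' -> {0,1}, take 0 (1->0 ok)
  t10 'x' -> {2}, take 2 (0->2 ok)
  t11 'y' -> {0,1}, take 1 (2->1 ok)
  t12 'y' -> {0,1}, take 0 (1->0 ok)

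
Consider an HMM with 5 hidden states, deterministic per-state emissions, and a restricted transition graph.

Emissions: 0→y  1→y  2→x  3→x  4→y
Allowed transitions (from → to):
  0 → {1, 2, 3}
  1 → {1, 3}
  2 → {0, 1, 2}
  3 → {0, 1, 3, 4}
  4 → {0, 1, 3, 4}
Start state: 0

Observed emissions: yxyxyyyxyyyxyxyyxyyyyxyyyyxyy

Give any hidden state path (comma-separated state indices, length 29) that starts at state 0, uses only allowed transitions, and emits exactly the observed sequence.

  pos 0: y in {0,1,4}, choose 0; start
  pos 1: x in {2,3}, choose 2; 0->2 ok
  pos 2: y in {0,1,4}, choose 1; 2->1 ok
  pos 3: x in {2,3}, choose 3; 1->3 ok
  pos 4: y in {0,1,4}, choose 0; 3->0 ok
  pos 5: y in {0,1,4}, choose 1; 0->1 ok
  pos 6: y in {0,1,4}, choose 1; 1->1 ok
  pos 7: x in {2,3}, choose 3; 1->3 ok
  pos 8: y in {0,1,4}, choose 4; 3->4 ok
  pos 9: y in {0,1,4}, choose 0; 4->0 ok
  pos 10: y in {0,1,4}, choose 1; 0->1 ok
  pos 11: x in {2,3}, choose 3; 1->3 ok
  pos 12: y in {0,1,4}, choose 0; 3->0 ok
  pos 13: x in {2,3}, choose 3; 0->3 ok
  pos 14: y in {0,1,4}, choose 4; 3->4 ok
  pos 15: y in {0,1,4}, choose 4; 4->4 ok
  pos 16: x in {2,3}, choose 3; 4->3 ok
  pos 17: y in {0,1,4}, choose 4; 3->4 ok
  pos 18: y in {0,1,4}, choose 4; 4->4 ok
  pos 19: y in {0,1,4}, choose 0; 4->0 ok
  pos 20: y in {0,1,4}, choose 1; 0->1 ok
  pos 21: x in {2,3}, choose 3; 1->3 ok
  pos 22: y in {0,1,4}, choose 4; 3->4 ok
  pos 23: y in {0,1,4}, choose 0; 4->0 ok
  pos 24: y in {0,1,4}, choose 1; 0->1 ok
  pos 25: y in {0,1,4}, choose 1; 1->1 ok
  pos 26: x in {2,3}, choose 3; 1->3 ok
  pos 27: y in {0,1,4}, choose 0; 3->0 ok
  pos 28: y in {0,1,4}, choose 1; 0->1 ok

0,2,1,3,0,1,1,3,4,0,1,3,0,3,4,4,3,4,4,0,1,3,4,0,1,1,3,0,1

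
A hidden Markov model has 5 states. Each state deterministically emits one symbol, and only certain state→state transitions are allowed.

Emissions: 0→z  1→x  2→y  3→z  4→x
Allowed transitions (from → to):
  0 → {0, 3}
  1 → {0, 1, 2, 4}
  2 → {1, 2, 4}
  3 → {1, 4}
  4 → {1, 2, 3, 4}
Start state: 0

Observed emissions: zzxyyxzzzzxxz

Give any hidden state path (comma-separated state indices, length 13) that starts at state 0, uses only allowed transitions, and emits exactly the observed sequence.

  t0 'z' -> {0,3}, take 0 (start)
  t1 'z' -> {0,3}, take 3 (0->3 ok)
  t2 'x' -> {1,4}, take 4 (3->4 ok)
  t3 'y' -> {2}, take 2 (4->2 ok)
  t4 'y' -> {2}, take 2 (2->2 ok)
  t5 'x' -> {1,4}, take 1 (2->1 ok)
  t6 'z' -> {0,3}, take 0 (1->0 ok)
  t7 'z' -> {0,3}, take 0 (0->0 ok)
  t8 'z' -> {0,3}, take 0 (0->0 ok)
  t9 'z' -> {0,3}, take 3 (0->3 ok)
  t10 'x' -> {1,4}, take 1 (3->1 ok)
  t11 'x' -> {1,4}, take 4 (1->4 ok)
  t12 'z' -> {0,3}, take 3 (4->3 ok)

0,3,4,2,2,1,0,0,0,3,1,4,3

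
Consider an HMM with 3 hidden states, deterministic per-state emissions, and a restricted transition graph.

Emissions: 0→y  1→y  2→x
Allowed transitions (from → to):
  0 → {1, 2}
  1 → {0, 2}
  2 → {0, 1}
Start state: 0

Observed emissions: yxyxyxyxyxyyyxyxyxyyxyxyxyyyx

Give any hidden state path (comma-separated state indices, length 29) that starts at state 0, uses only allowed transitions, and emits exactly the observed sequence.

0,2,1,2,0,2,1,2,0,2,0,1,0,2,1,2,0,2,0,1,2,0,2,0,2,0,1,0,2

  0: obs=y cand={0,1} pick 0 [start]
  1: obs=x cand={2} pick 2 [0->2 ok]
  2: obs=y cand={0,1} pick 1 [2->1 ok]
  3: obs=x cand={2} pick 2 [1->2 ok]
  4: obs=y cand={0,1} pick 0 [2->0 ok]
  5: obs=x cand={2} pick 2 [0->2 ok]
  6: obs=y cand={0,1} pick 1 [2->1 ok]
  7: obs=x cand={2} pick 2 [1->2 ok]
  8: obs=y cand={0,1} pick 0 [2->0 ok]
  9: obs=x cand={2} pick 2 [0->2 ok]
  10: obs=y cand={0,1} pick 0 [2->0 ok]
  11: obs=y cand={0,1} pick 1 [0->1 ok]
  12: obs=y cand={0,1} pick 0 [1->0 ok]
  13: obs=x cand={2} pick 2 [0->2 ok]
  14: obs=y cand={0,1} pick 1 [2->1 ok]
  15: obs=x cand={2} pick 2 [1->2 ok]
  16: obs=y cand={0,1} pick 0 [2->0 ok]
  17: obs=x cand={2} pick 2 [0->2 ok]
  18: obs=y cand={0,1} pick 0 [2->0 ok]
  19: obs=y cand={0,1} pick 1 [0->1 ok]
  20: obs=x cand={2} pick 2 [1->2 ok]
  21: obs=y cand={0,1} pick 0 [2->0 ok]
  22: obs=x cand={2} pick 2 [0->2 ok]
  23: obs=y cand={0,1} pick 0 [2->0 ok]
  24: obs=x cand={2} pick 2 [0->2 ok]
  25: obs=y cand={0,1} pick 0 [2->0 ok]
  26: obs=y cand={0,1} pick 1 [0->1 ok]
  27: obs=y cand={0,1} pick 0 [1->0 ok]
  28: obs=x cand={2} pick 2 [0->2 ok]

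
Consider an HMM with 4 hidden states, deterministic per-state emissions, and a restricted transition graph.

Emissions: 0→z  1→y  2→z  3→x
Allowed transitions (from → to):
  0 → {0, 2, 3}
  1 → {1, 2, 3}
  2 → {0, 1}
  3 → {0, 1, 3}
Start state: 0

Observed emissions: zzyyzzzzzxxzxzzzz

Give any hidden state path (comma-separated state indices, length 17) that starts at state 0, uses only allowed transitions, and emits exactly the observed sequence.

  [0] z  {0,2}  => 0  start
  [1] z  {0,2}  => 2  0->2 ok
  [2] y  {1}  => 1  2->1 ok
  [3] y  {1}  => 1  1->1 ok
  [4] z  {0,2}  => 2  1->2 ok
  [5] z  {0,2}  => 0  2->0 ok
  [6] z  {0,2}  => 0  0->0 ok
  [7] z  {0,2}  => 2  0->2 ok
  [8] z  {0,2}  => 0  2->0 ok
  [9] x  {3}  => 3  0->3 ok
  [10] x  {3}  => 3  3->3 ok
  [11] z  {0,2}  => 0  3->0 ok
  [12] x  {3}  => 3  0->3 ok
  [13] z  {0,2}  => 0  3->0 ok
  [14] z  {0,2}  => 0  0->0 ok
  [15] z  {0,2}  => 2  0->2 ok
  [16] z  {0,2}  => 0  2->0 ok

0,2,1,1,2,0,0,2,0,3,3,0,3,0,0,2,0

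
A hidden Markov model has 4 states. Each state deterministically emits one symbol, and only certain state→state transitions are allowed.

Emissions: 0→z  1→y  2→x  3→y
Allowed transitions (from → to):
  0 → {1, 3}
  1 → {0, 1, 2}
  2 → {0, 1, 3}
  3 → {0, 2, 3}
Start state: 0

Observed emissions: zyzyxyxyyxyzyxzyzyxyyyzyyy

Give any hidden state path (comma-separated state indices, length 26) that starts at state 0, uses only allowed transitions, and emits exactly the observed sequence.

  0: obs=z cand={0} pick 0 [start]
  1: obs=y cand={1,3} pick 1 [0->1 ok]
  2: obs=z cand={0} pick 0 [1->0 ok]
  3: obs=y cand={1,3} pick 3 [0->3 ok]
  4: obs=x cand={2} pick 2 [3->2 ok]
  5: obs=y cand={1,3} pick 1 [2->1 ok]
  6: obs=x cand={2} pick 2 [1->2 ok]
  7: obs=y cand={1,3} pick 1 [2->1 ok]
  8: obs=y cand={1,3} pick 1 [1->1 ok]
  9: obs=x cand={2} pick 2 [1->2 ok]
  10: obs=y cand={1,3} pick 1 [2->1 ok]
  11: obs=z cand={0} pick 0 [1->0 ok]
  12: obs=y cand={1,3} pick 3 [0->3 ok]
  13: obs=x cand={2} pick 2 [3->2 ok]
  14: obs=z cand={0} pick 0 [2->0 ok]
  15: obs=y cand={1,3} pick 3 [0->3 ok]
  16: obs=z cand={0} pick 0 [3->0 ok]
  17: obs=y cand={1,3} pick 1 [0->1 ok]
  18: obs=x cand={2} pick 2 [1->2 ok]
  19: obs=y cand={1,3} pick 3 [2->3 ok]
  20: obs=y cand={1,3} pick 3 [3->3 ok]
  21: obs=y cand={1,3} pick 3 [3->3 ok]
  22: obs=z cand={0} pick 0 [3->0 ok]
  23: obs=y cand={1,3} pick 3 [0->3 ok]
  24: obs=y cand={1,3} pick 3 [3->3 ok]
  25: obs=y cand={1,3} pick 3 [3->3 ok]

0,1,0,3,2,1,2,1,1,2,1,0,3,2,0,3,0,1,2,3,3,3,0,3,3,3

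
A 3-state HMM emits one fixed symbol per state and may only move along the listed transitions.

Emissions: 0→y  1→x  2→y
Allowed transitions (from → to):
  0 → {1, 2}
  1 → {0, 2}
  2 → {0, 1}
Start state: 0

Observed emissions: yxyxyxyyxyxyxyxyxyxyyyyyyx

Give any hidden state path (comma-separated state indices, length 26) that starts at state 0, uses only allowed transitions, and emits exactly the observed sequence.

0,1,0,1,2,1,0,2,1,2,1,0,1,0,1,0,1,2,1,2,0,2,0,2,0,1

  [0] y  {0,2}  => 0  start
  [1] x  {1}  => 1  0->1 ok
  [2] y  {0,2}  => 0  1->0 ok
  [3] x  {1}  => 1  0->1 ok
  [4] y  {0,2}  => 2  1->2 ok
  [5] x  {1}  => 1  2->1 ok
  [6] y  {0,2}  => 0  1->0 ok
  [7] y  {0,2}  => 2  0->2 ok
  [8] x  {1}  => 1  2->1 ok
  [9] y  {0,2}  => 2  1->2 ok
  [10] x  {1}  => 1  2->1 ok
  [11] y  {0,2}  => 0  1->0 ok
  [12] x  {1}  => 1  0->1 ok
  [13] y  {0,2}  => 0  1->0 ok
  [14] x  {1}  => 1  0->1 ok
  [15] y  {0,2}  => 0  1->0 ok
  [16] x  {1}  => 1  0->1 ok
  [17] y  {0,2}  => 2  1->2 ok
  [18] x  {1}  => 1  2->1 ok
  [19] y  {0,2}  => 2  1->2 ok
  [20] y  {0,2}  => 0  2->0 ok
  [21] y  {0,2}  => 2  0->2 ok
  [22] y  {0,2}  => 0  2->0 ok
  [23] y  {0,2}  => 2  0->2 ok
  [24] y  {0,2}  => 0  2->0 ok
  [25] x  {1}  => 1  0->1 ok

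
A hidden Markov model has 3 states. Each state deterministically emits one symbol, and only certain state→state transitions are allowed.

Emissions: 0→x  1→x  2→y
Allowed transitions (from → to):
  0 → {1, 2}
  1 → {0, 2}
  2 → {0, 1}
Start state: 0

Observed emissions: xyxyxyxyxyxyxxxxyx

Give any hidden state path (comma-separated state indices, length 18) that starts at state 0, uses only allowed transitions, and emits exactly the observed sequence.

0,2,1,2,1,2,1,2,0,2,1,2,0,1,0,1,2,1

  [0] x  {0,1}  => 0  start
  [1] y  {2}  => 2  0->2 ok
  [2] x  {0,1}  => 1  2->1 ok
  [3] y  {2}  => 2  1->2 ok
  [4] x  {0,1}  => 1  2->1 ok
  [5] y  {2}  => 2  1->2 ok
  [6] x  {0,1}  => 1  2->1 ok
  [7] y  {2}  => 2  1->2 ok
  [8] x  {0,1}  => 0  2->0 ok
  [9] y  {2}  => 2  0->2 ok
  [10] x  {0,1}  => 1  2->1 ok
  [11] y  {2}  => 2  1->2 ok
  [12] x  {0,1}  => 0  2->0 ok
  [13] x  {0,1}  => 1  0->1 ok
  [14] x  {0,1}  => 0  1->0 ok
  [15] x  {0,1}  => 1  0->1 ok
  [16] y  {2}  => 2  1->2 ok
  [17] x  {0,1}  => 1  2->1 ok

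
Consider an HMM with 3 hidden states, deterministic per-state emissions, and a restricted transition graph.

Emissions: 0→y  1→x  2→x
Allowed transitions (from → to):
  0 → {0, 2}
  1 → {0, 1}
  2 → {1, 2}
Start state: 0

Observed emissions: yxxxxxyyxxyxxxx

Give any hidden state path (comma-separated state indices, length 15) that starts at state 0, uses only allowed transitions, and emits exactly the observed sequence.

  0: obs=y cand={0} pick 0 [start]
  1: obs=x cand={1,2} pick 2 [0->2 ok]
  2: obs=x cand={1,2} pick 2 [2->2 ok]
  3: obs=x cand={1,2} pick 2 [2->2 ok]
  4: obs=x cand={1,2} pick 1 [2->1 ok]
  5: obs=x cand={1,2} pick 1 [1->1 ok]
  6: obs=y cand={0} pick 0 [1->0 ok]
  7: obs=y cand={0} pick 0 [0->0 ok]
  8: obs=x cand={1,2} pick 2 [0->2 ok]
  9: obs=x cand={1,2} pick 1 [2->1 ok]
  10: obs=y cand={0} pick 0 [1->0 ok]
  11: obs=x cand={1,2} pick 2 [0->2 ok]
  12: obs=x cand={1,2} pick 1 [2->1 ok]
  13: obs=x cand={1,2} pick 1 [1->1 ok]
  14: obs=x cand={1,2} pick 1 [1->1 ok]

0,2,2,2,1,1,0,0,2,1,0,2,1,1,1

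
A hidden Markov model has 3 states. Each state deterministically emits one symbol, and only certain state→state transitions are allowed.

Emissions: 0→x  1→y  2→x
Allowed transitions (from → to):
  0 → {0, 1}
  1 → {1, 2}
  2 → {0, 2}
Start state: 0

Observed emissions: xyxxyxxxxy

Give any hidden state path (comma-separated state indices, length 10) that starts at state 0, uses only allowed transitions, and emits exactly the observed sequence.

  [0] x  {0,2}  => 0  start
  [1] y  {1}  => 1  0->1 ok
  [2] x  {0,2}  => 2  1->2 ok
  [3] x  {0,2}  => 0  2->0 ok
  [4] y  {1}  => 1  0->1 ok
  [5] x  {0,2}  => 2  1->2 ok
  [6] x  {0,2}  => 2  2->2 ok
  [7] x  {0,2}  => 2  2->2 ok
  [8] x  {0,2}  => 0  2->0 ok
  [9] y  {1}  => 1  0->1 ok

0,1,2,0,1,2,2,2,0,1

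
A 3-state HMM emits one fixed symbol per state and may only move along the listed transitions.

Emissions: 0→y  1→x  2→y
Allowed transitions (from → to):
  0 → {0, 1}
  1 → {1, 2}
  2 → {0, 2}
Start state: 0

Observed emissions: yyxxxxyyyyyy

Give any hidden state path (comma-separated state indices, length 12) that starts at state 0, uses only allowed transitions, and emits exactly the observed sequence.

  t0 'y' -> {0,2}, take 0 (start)
  t1 'y' -> {0,2}, take 0 (0->0 ok)
  t2 'x' -> {1}, take 1 (0->1 ok)
  t3 'x' -> {1}, take 1 (1->1 ok)
  t4 'x' -> {1}, take 1 (1->1 ok)
  t5 'x' -> {1}, take 1 (1->1 ok)
  t6 'y' -> {0,2}, take 2 (1->2 ok)
  t7 'y' -> {0,2}, take 2 (2->2 ok)
  t8 'y' -> {0,2}, take 2 (2->2 ok)
  t9 'y' -> {0,2}, take 2 (2->2 ok)
  t10 'y' -> {0,2}, take 2 (2->2 ok)
  t11 'y' -> {0,2}, take 2 (2->2 ok)

0,0,1,1,1,1,2,2,2,2,2,2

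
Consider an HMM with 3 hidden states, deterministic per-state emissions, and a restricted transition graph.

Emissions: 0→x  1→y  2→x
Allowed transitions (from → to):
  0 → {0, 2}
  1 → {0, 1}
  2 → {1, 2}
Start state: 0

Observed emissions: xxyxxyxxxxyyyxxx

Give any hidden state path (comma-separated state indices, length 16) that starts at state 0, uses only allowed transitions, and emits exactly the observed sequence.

0,2,1,0,2,1,0,0,2,2,1,1,1,0,0,0

  pos 0: x in {0,2}, choose 0; start
  pos 1: x in {0,2}, choose 2; 0->2 ok
  pos 2: y in {1}, choose 1; 2->1 ok
  pos 3: x in {0,2}, choose 0; 1->0 ok
  pos 4: x in {0,2}, choose 2; 0->2 ok
  pos 5: y in {1}, choose 1; 2->1 ok
  pos 6: x in {0,2}, choose 0; 1->0 ok
  pos 7: x in {0,2}, choose 0; 0->0 ok
  pos 8: x in {0,2}, choose 2; 0->2 ok
  pos 9: x in {0,2}, choose 2; 2->2 ok
  pos 10: y in {1}, choose 1; 2->1 ok
  pos 11: y in {1}, choose 1; 1->1 ok
  pos 12: y in {1}, choose 1; 1->1 ok
  pos 13: x in {0,2}, choose 0; 1->0 ok
  pos 14: x in {0,2}, choose 0; 0->0 ok
  pos 15: x in {0,2}, choose 0; 0->0 ok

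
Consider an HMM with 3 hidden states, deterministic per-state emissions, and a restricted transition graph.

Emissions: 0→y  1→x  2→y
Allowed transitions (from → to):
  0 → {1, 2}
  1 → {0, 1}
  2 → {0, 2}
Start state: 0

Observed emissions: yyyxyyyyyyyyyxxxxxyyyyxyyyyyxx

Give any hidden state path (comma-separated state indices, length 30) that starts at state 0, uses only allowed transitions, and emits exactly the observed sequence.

  pos 0: y in {0,2}, choose 0; start
  pos 1: y in {0,2}, choose 2; 0->2 ok
  pos 2: y in {0,2}, choose 0; 2->0 ok
  pos 3: x in {1}, choose 1; 0->1 ok
  pos 4: y in {0,2}, choose 0; 1->0 ok
  pos 5: y in {0,2}, choose 2; 0->2 ok
  pos 6: y in {0,2}, choose 0; 2->0 ok
  pos 7: y in {0,2}, choose 2; 0->2 ok
  pos 8: y in {0,2}, choose 2; 2->2 ok
  pos 9: y in {0,2}, choose 0; 2->0 ok
  pos 10: y in {0,2}, choose 2; 0->2 ok
  pos 11: y in {0,2}, choose 2; 2->2 ok
  pos 12: y in {0,2}, choose 0; 2->0 ok
  pos 13: x in {1}, choose 1; 0->1 ok
  pos 14: x in {1}, choose 1; 1->1 ok
  pos 15: x in {1}, choose 1; 1->1 ok
  pos 16: x in {1}, choose 1; 1->1 ok
  pos 17: x in {1}, choose 1; 1->1 ok
  pos 18: y in {0,2}, choose 0; 1->0 ok
  pos 19: y in {0,2}, choose 2; 0->2 ok
  pos 20: y in {0,2}, choose 2; 2->2 ok
  pos 21: y in {0,2}, choose 0; 2->0 ok
  pos 22: x in {1}, choose 1; 0->1 ok
  pos 23: y in {0,2}, choose 0; 1->0 ok
  pos 24: y in {0,2}, choose 2; 0->2 ok
  pos 25: y in {0,2}, choose 2; 2->2 ok
  pos 26: y in {0,2}, choose 2; 2->2 ok
  pos 27: y in {0,2}, choose 0; 2->0 ok
  pos 28: x in {1}, choose 1; 0->1 ok
  pos 29: x in {1}, choose 1; 1->1 ok

0,2,0,1,0,2,0,2,2,0,2,2,0,1,1,1,1,1,0,2,2,0,1,0,2,2,2,0,1,1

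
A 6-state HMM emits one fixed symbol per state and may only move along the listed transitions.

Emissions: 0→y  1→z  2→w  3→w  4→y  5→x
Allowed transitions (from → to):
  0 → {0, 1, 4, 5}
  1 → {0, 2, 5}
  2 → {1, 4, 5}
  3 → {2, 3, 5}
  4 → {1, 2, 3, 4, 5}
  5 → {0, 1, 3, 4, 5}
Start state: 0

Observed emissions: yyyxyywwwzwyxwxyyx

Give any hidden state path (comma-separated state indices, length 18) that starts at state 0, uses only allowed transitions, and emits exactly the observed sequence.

0,4,4,5,4,4,3,3,2,1,2,4,5,3,5,0,0,5

  pos 0: y in {0,4}, choose 0; start
  pos 1: y in {0,4}, choose 4; 0->4 ok
  pos 2: y in {0,4}, choose 4; 4->4 ok
  pos 3: x in {5}, choose 5; 4->5 ok
  pos 4: y in {0,4}, choose 4; 5->4 ok
  pos 5: y in {0,4}, choose 4; 4->4 ok
  pos 6: w in {2,3}, choose 3; 4->3 ok
  pos 7: w in {2,3}, choose 3; 3->3 ok
  pos 8: w in {2,3}, choose 2; 3->2 ok
  pos 9: z in {1}, choose 1; 2->1 ok
  pos 10: w in {2,3}, choose 2; 1->2 ok
  pos 11: y in {0,4}, choose 4; 2->4 ok
  pos 12: x in {5}, choose 5; 4->5 ok
  pos 13: w in {2,3}, choose 3; 5->3 ok
  pos 14: x in {5}, choose 5; 3->5 ok
  pos 15: y in {0,4}, choose 0; 5->0 ok
  pos 16: y in {0,4}, choose 0; 0->0 ok
  pos 17: x in {5}, choose 5; 0->5 ok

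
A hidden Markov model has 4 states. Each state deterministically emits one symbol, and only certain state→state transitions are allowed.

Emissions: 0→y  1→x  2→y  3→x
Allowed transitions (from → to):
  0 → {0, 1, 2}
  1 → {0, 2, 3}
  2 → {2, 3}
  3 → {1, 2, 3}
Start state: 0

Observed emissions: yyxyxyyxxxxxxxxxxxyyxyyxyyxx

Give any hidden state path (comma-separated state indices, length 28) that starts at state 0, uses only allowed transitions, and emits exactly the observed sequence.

0,2,3,2,3,2,2,3,3,3,1,3,1,3,3,3,1,3,2,2,3,2,2,3,2,2,3,1

  0: obs=y cand={0,2} pick 0 [start]
  1: obs=y cand={0,2} pick 2 [0->2 ok]
  2: obs=x cand={1,3} pick 3 [2->3 ok]
  3: obs=y cand={0,2} pick 2 [3->2 ok]
  4: obs=x cand={1,3} pick 3 [2->3 ok]
  5: obs=y cand={0,2} pick 2 [3->2 ok]
  6: obs=y cand={0,2} pick 2 [2->2 ok]
  7: obs=x cand={1,3} pick 3 [2->3 ok]
  8: obs=x cand={1,3} pick 3 [3->3 ok]
  9: obs=x cand={1,3} pick 3 [3->3 ok]
  10: obs=x cand={1,3} pick 1 [3->1 ok]
  11: obs=x cand={1,3} pick 3 [1->3 ok]
  12: obs=x cand={1,3} pick 1 [3->1 ok]
  13: obs=x cand={1,3} pick 3 [1->3 ok]
  14: obs=x cand={1,3} pick 3 [3->3 ok]
  15: obs=x cand={1,3} pick 3 [3->3 ok]
  16: obs=x cand={1,3} pick 1 [3->1 ok]
  17: obs=x cand={1,3} pick 3 [1->3 ok]
  18: obs=y cand={0,2} pick 2 [3->2 ok]
  19: obs=y cand={0,2} pick 2 [2->2 ok]
  20: obs=x cand={1,3} pick 3 [2->3 ok]
  21: obs=y cand={0,2} pick 2 [3->2 ok]
  22: obs=y cand={0,2} pick 2 [2->2 ok]
  23: obs=x cand={1,3} pick 3 [2->3 ok]
  24: obs=y cand={0,2} pick 2 [3->2 ok]
  25: obs=y cand={0,2} pick 2 [2->2 ok]
  26: obs=x cand={1,3} pick 3 [2->3 ok]
  27: obs=x cand={1,3} pick 1 [3->1 ok]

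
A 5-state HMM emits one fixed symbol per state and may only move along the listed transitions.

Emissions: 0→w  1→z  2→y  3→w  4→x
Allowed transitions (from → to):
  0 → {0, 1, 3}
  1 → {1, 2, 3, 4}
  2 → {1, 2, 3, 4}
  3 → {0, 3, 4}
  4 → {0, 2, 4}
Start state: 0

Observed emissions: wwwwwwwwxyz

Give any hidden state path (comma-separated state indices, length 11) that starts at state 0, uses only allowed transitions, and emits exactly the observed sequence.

0,3,0,0,3,0,0,3,4,2,1

  t0 'w' -> {0,3}, take 0 (start)
  t1 'w' -> {0,3}, take 3 (0->3 ok)
  t2 'w' -> {0,3}, take 0 (3->0 ok)
  t3 'w' -> {0,3}, take 0 (0->0 ok)
  t4 'w' -> {0,3}, take 3 (0->3 ok)
  t5 'w' -> {0,3}, take 0 (3->0 ok)
  t6 'w' -> {0,3}, take 0 (0->0 ok)
  t7 'w' -> {0,3}, take 3 (0->3 ok)
  t8 'x' -> {4}, take 4 (3->4 ok)
  t9 'y' -> {2}, take 2 (4->2 ok)
  t10 'z' -> {1}, take 1 (2->1 ok)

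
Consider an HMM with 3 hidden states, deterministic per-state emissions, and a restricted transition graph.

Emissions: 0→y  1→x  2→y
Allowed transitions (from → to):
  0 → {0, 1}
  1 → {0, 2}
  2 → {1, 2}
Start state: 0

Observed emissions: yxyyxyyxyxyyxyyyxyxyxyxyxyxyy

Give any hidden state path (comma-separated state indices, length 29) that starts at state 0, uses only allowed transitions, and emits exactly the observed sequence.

  t0 'y' -> {0,2}, take 0 (start)
  t1 'x' -> {1}, take 1 (0->1 ok)
  t2 'y' -> {0,2}, take 2 (1->2 ok)
  t3 'y' -> {0,2}, take 2 (2->2 ok)
  t4 'x' -> {1}, take 1 (2->1 ok)
  t5 'y' -> {0,2}, take 2 (1->2 ok)
  t6 'y' -> {0,2}, take 2 (2->2 ok)
  t7 'x' -> {1}, take 1 (2->1 ok)
  t8 'y' -> {0,2}, take 0 (1->0 ok)
  t9 'x' -> {1}, take 1 (0->1 ok)
  t10 'y' -> {0,2}, take 0 (1->0 ok)
  t11 'y' -> {0,2}, take 0 (0->0 ok)
  t12 'x' -> {1}, take 1 (0->1 ok)
  t13 'y' -> {0,2}, take 0 (1->0 ok)
  t14 'y' -> {0,2}, take 0 (0->0 ok)
  t15 'y' -> {0,2}, take 0 (0->0 ok)
  t16 'x' -> {1}, take 1 (0->1 ok)
  t17 'y' -> {0,2}, take 0 (1->0 ok)
  t18 'x' -> {1}, take 1 (0->1 ok)
  t19 'y' -> {0,2}, take 2 (1->2 ok)
  t20 'x' -> {1}, take 1 (2->1 ok)
  t21 'y' -> {0,2}, take 2 (1->2 ok)
  t22 'x' -> {1}, take 1 (2->1 ok)
  t23 'y' -> {0,2}, take 2 (1->2 ok)
  t24 'x' -> {1}, take 1 (2->1 ok)
  t25 'y' -> {0,2}, take 0 (1->0 ok)
  t26 'x' -> {1}, take 1 (0->1 ok)
  t27 'y' -> {0,2}, take 0 (1->0 ok)
  t28 'y' -> {0,2}, take 0 (0->0 ok)

0,1,2,2,1,2,2,1,0,1,0,0,1,0,0,0,1,0,1,2,1,2,1,2,1,0,1,0,0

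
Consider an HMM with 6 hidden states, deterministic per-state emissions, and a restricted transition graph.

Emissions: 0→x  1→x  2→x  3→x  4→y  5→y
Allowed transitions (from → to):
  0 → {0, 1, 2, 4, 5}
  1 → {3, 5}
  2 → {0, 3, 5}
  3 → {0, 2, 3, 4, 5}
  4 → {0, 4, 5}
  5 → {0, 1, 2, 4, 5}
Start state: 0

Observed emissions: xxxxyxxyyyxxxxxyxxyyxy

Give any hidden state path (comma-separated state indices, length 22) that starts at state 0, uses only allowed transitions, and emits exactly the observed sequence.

  0: obs=x cand={0,1,2,3} pick 0 [start]
  1: obs=x cand={0,1,2,3} pick 1 [0->1 ok]
  2: obs=x cand={0,1,2,3} pick 3 [1->3 ok]
  3: obs=x cand={0,1,2,3} pick 0 [3->0 ok]
  4: obs=y cand={4,5} pick 5 [0->5 ok]
  5: obs=x cand={0,1,2,3} pick 1 [5->1 ok]
  6: obs=x cand={0,1,2,3} pick 3 [1->3 ok]
  7: obs=y cand={4,5} pick 4 [3->4 ok]
  8: obs=y cand={4,5} pick 5 [4->5 ok]
  9: obs=y cand={4,5} pick 4 [5->4 ok]
  10: obs=x cand={0,1,2,3} pick 0 [4->0 ok]
  11: obs=x cand={0,1,2,3} pick 2 [0->2 ok]
  12: obs=x cand={0,1,2,3} pick 3 [2->3 ok]
  13: obs=x cand={0,1,2,3} pick 3 [3->3 ok]
  14: obs=x cand={0,1,2,3} pick 3 [3->3 ok]
  15: obs=y cand={4,5} pick 5 [3->5 ok]
  16: obs=x cand={0,1,2,3} pick 1 [5->1 ok]
  17: obs=x cand={0,1,2,3} pick 3 [1->3 ok]
  18: obs=y cand={4,5} pick 4 [3->4 ok]
  19: obs=y cand={4,5} pick 5 [4->5 ok]
  20: obs=x cand={0,1,2,3} pick 2 [5->2 ok]
  21: obs=y cand={4,5} pick 5 [2->5 ok]

0,1,3,0,5,1,3,4,5,4,0,2,3,3,3,5,1,3,4,5,2,5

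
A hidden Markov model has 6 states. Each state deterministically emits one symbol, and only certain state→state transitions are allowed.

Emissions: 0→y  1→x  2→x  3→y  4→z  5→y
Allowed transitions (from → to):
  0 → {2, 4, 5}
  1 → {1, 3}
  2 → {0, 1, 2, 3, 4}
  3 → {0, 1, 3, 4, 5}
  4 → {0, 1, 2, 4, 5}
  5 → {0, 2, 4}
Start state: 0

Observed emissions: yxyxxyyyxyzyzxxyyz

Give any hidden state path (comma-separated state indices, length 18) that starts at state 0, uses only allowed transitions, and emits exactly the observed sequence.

0,2,3,1,1,3,3,5,2,3,4,0,4,1,1,3,0,4

  0: obs=y cand={0,3,5} pick 0 [start]
  1: obs=x cand={1,2} pick 2 [0->2 ok]
  2: obs=y cand={0,3,5} pick 3 [2->3 ok]
  3: obs=x cand={1,2} pick 1 [3->1 ok]
  4: obs=x cand={1,2} pick 1 [1->1 ok]
  5: obs=y cand={0,3,5} pick 3 [1->3 ok]
  6: obs=y cand={0,3,5} pick 3 [3->3 ok]
  7: obs=y cand={0,3,5} pick 5 [3->5 ok]
  8: obs=x cand={1,2} pick 2 [5->2 ok]
  9: obs=y cand={0,3,5} pick 3 [2->3 ok]
  10: obs=z cand={4} pick 4 [3->4 ok]
  11: obs=y cand={0,3,5} pick 0 [4->0 ok]
  12: obs=z cand={4} pick 4 [0->4 ok]
  13: obs=x cand={1,2} pick 1 [4->1 ok]
  14: obs=x cand={1,2} pick 1 [1->1 ok]
  15: obs=y cand={0,3,5} pick 3 [1->3 ok]
  16: obs=y cand={0,3,5} pick 0 [3->0 ok]
  17: obs=z cand={4} pick 4 [0->4 ok]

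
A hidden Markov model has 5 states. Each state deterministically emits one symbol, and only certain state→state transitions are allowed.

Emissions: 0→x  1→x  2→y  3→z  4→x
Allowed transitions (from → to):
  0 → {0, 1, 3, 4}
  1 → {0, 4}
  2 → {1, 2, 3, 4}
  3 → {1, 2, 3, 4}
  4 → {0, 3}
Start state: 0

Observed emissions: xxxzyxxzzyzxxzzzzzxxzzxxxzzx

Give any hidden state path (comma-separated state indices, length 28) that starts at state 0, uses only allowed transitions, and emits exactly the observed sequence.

  0: obs=x cand={0,1,4} pick 0 [start]
  1: obs=x cand={0,1,4} pick 0 [0->0 ok]
  2: obs=x cand={0,1,4} pick 4 [0->4 ok]
  3: obs=z cand={3} pick 3 [4->3 ok]
  4: obs=y cand={2} pick 2 [3->2 ok]
  5: obs=x cand={0,1,4} pick 1 [2->1 ok]
  6: obs=x cand={0,1,4} pick 4 [1->4 ok]
  7: obs=z cand={3} pick 3 [4->3 ok]
  8: obs=z cand={3} pick 3 [3->3 ok]
  9: obs=y cand={2} pick 2 [3->2 ok]
  10: obs=z cand={3} pick 3 [2->3 ok]
  11: obs=x cand={0,1,4} pick 4 [3->4 ok]
  12: obs=x cand={0,1,4} pick 0 [4->0 ok]
  13: obs=z cand={3} pick 3 [0->3 ok]
  14: obs=z cand={3} pick 3 [3->3 ok]
  15: obs=z cand={3} pick 3 [3->3 ok]
  16: obs=z cand={3} pick 3 [3->3 ok]
  17: obs=z cand={3} pick 3 [3->3 ok]
  18: obs=x cand={0,1,4} pick 1 [3->1 ok]
  19: obs=x cand={0,1,4} pick 4 [1->4 ok]
  20: obs=z cand={3} pick 3 [4->3 ok]
  21: obs=z cand={3} pick 3 [3->3 ok]
  22: obs=x cand={0,1,4} pick 1 [3->1 ok]
  23: obs=x cand={0,1,4} pick 0 [1->0 ok]
  24: obs=x cand={0,1,4} pick 4 [0->4 ok]
  25: obs=z cand={3} pick 3 [4->3 ok]
  26: obs=z cand={3} pick 3 [3->3 ok]
  27: obs=x cand={0,1,4} pick 4 [3->4 ok]

0,0,4,3,2,1,4,3,3,2,3,4,0,3,3,3,3,3,1,4,3,3,1,0,4,3,3,4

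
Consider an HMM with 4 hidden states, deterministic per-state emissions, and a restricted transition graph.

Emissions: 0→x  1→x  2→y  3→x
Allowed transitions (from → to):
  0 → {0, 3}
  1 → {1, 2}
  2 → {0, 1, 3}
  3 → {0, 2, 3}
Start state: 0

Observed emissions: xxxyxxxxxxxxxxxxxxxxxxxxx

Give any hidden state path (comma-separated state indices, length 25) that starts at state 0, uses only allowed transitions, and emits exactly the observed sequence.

  0: obs=x cand={0,1,3} pick 0 [start]
  1: obs=x cand={0,1,3} pick 0 [0->0 ok]
  2: obs=x cand={0,1,3} pick 3 [0->3 ok]
  3: obs=y cand={2} pick 2 [3->2 ok]
  4: obs=x cand={0,1,3} pick 3 [2->3 ok]
  5: obs=x cand={0,1,3} pick 0 [3->0 ok]
  6: obs=x cand={0,1,3} pick 3 [0->3 ok]
  7: obs=x cand={0,1,3} pick 0 [3->0 ok]
  8: obs=x cand={0,1,3} pick 0 [0->0 ok]
  9: obs=x cand={0,1,3} pick 3 [0->3 ok]
  10: obs=x cand={0,1,3} pick 3 [3->3 ok]
  11: obs=x cand={0,1,3} pick 0 [3->0 ok]
  12: obs=x cand={0,1,3} pick 0 [0->0 ok]
  13: obs=x cand={0,1,3} pick 3 [0->3 ok]
  14: obs=x cand={0,1,3} pick 0 [3->0 ok]
  15: obs=x cand={0,1,3} pick 3 [0->3 ok]
  16: obs=x cand={0,1,3} pick 0 [3->0 ok]
  17: obs=x cand={0,1,3} pick 0 [0->0 ok]
  18: obs=x cand={0,1,3} pick 3 [0->3 ok]
  19: obs=x cand={0,1,3} pick 0 [3->0 ok]
  20: obs=x cand={0,1,3} pick 3 [0->3 ok]
  21: obs=x cand={0,1,3} pick 3 [3->3 ok]
  22: obs=x cand={0,1,3} pick 3 [3->3 ok]
  23: obs=x cand={0,1,3} pick 0 [3->0 ok]
  24: obs=x cand={0,1,3} pick 3 [0->3 ok]

0,0,3,2,3,0,3,0,0,3,3,0,0,3,0,3,0,0,3,0,3,3,3,0,3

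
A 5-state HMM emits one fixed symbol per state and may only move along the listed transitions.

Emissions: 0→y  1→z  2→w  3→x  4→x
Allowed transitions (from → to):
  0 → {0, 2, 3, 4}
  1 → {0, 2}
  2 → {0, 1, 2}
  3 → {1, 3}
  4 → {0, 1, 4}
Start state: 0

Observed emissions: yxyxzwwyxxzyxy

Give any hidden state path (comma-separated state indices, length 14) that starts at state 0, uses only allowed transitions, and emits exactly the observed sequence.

0,4,0,4,1,2,2,0,3,3,1,0,4,0

  t0 'y' -> {0}, take 0 (start)
  t1 'x' -> {3,4}, take 4 (0->4 ok)
  t2 'y' -> {0}, take 0 (4->0 ok)
  t3 'x' -> {3,4}, take 4 (0->4 ok)
  t4 'z' -> {1}, take 1 (4->1 ok)
  t5 'w' -> {2}, take 2 (1->2 ok)
  t6 'w' -> {2}, take 2 (2->2 ok)
  t7 'y' -> {0}, take 0 (2->0 ok)
  t8 'x' -> {3,4}, take 3 (0->3 ok)
  t9 'x' -> {3,4}, take 3 (3->3 ok)
  t10 'z' -> {1}, take 1 (3->1 ok)
  t11 'y' -> {0}, take 0 (1->0 ok)
  t12 'x' -> {3,4}, take 4 (0->4 ok)
  t13 'y' -> {0}, take 0 (4->0 ok)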